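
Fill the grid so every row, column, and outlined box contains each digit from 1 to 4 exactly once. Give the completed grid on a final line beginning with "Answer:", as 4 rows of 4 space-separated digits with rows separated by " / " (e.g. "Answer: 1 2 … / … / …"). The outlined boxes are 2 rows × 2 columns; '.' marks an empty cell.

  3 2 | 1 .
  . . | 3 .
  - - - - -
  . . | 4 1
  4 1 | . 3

Step 1. [r2c2∈{4}] only 4 remains possible at r2c2. So r2c2=4.
Step 2. [r2c1∈{1}] r2c1 is down to just 1. So r2c1=1.
Step 3. [r1c4∈{4}] nothing but 4 survives at r1c4. So r1c4=4.
Step 4. [r3c2∈{3}] r3c2 is down to just 3, so r3c2=3.
Step 5. [r4c3∈{2}] nothing but 2 survives at r4c3, so r4c3=2.
Step 6. [r3c1∈{2}] r3c1's peers cover all but 2, so r3c1=2.
Step 7. [r2c4∈{2}] r2c4's peers cover all but 2. So r2c4=2.

Answer: 3 2 1 4 / 1 4 3 2 / 2 3 4 1 / 4 1 2 3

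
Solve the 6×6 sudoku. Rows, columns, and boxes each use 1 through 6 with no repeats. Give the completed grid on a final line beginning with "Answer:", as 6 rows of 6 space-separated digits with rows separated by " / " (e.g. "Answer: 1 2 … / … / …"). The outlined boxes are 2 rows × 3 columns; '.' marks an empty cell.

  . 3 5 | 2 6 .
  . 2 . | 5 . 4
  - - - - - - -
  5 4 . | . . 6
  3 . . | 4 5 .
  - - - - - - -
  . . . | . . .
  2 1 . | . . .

Step 1. [r2c5∈{1,3}] row 2 places 3 nowhere but r2c5, so r2c5=3.
Step 2. [r3c4∈{1,3}] in row 3, 3 fits only at r3c4, so r3c4=3.
Step 3. [r5c4∈{1,6}] col 4 places 1 nowhere but r5c4 ⇒ r5c4=1.
Step 4. [r3c5∈{1,2}] in col 5, 1 fits only at r3c5, so r3c5=1.
Step 5. [r4c3∈{1,2,6}] across row 4, 1 lands solely at r4c3. So r4c3=1.
Step 6. [r2c3∈{6}] nothing but 6 survives at r2c3 ⇒ r2c3=6.
Step 7. [r5c5∈{2,4}] across col 5, 2 lands solely at r5c5, so r5c5=2.
Step 8. [r6c6∈{3,5}] 5 has one home in row 6: r6c6. So r6c6=5.
Step 9. [r5c1∈{4,6}] col 1 places 6 nowhere but r5c1 ⇒ r5c1=6.
Step 10. [r6c3∈{3,4}] r6c3 is the only open cell in row 6 admitting 3, so r6c3=3.
Step 11. [r1c1∈{1,4}] row 1 places 4 nowhere but r1c1, so r1c1=4.
Step 12. [r4c2∈{6}] nothing but 6 survives at r4c2, so r4c2=6.
Step 13. [r6c4∈{6}] nothing but 6 survives at r6c4 ⇒ r6c4=6.
Step 14. [r5c3∈{4}] r5c3 has the single candidate 4. So r5c3=4.
Step 15. [r2c1∈{1}] only 1 remains possible at r2c1 ⇒ r2c1=1.
Step 16. [r1c6∈{1}] r1c6 has the single candidate 1, so r1c6=1.
Step 17. [r5c2∈{5}] nothing but 5 survives at r5c2 ⇒ r5c2=5.
Step 18. [r6c5∈{4}] r6c5 has the single candidate 4. So r6c5=4.
Step 19. [r4c6∈{2}] r4c6 has the single candidate 2, so r4c6=2.
Step 20. [r3c3∈{2}] r3c3 is down to just 2, so r3c3=2.
Step 21. [r5c6∈{3}] nothing but 3 survives at r5c6. So r5c6=3.

Answer: 4 3 5 2 6 1 / 1 2 6 5 3 4 / 5 4 2 3 1 6 / 3 6 1 4 5 2 / 6 5 4 1 2 3 / 2 1 3 6 4 5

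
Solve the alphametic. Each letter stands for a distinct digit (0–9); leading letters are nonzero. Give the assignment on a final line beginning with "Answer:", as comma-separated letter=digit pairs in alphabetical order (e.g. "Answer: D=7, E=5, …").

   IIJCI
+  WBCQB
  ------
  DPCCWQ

Step 1. [col 1: I + B ≡ Q (mod 10)] column 1 (I + B ≡ Q (mod 10), carry-in 0) doesn't pin Q yet; pick Q=5 and continue, so Q=5.
Step 2. [D] D is the leading digit of a 6-digit sum of two 5-digit numbers; the final carry is exactly 1 ⇒ D=1.
Step 3. [col 1: I + B ≡ Q (mod 10)] B=8 is one option consistent with column 1 (I + B ≡ Q (mod 10), carry-in 0) — take it. So B=8.
Step 4. [col 1: I + B ≡ Q (mod 10)] from column 1 (B=8, Q=5, carry-in 0, digits 1,5,8 already taken and all letters distinct): I must equal 7 ⇒ I=7.
Step 5. [col 2: C + Q ≡ W (mod 10)] no forcing yet in column 2 (carry-in 1); W=2 is free and consistent — try it. So W=2.
Step 6. [col 2: C + Q ≡ W (mod 10)] column 2: given Q=5, W=2, carry-in 1, and digits 1,2,5,7,8 already taken and all letters distinct, C+Q≡W (mod 10) forces C=6. So C=6.
Step 7. [col 3: J + C ≡ C (mod 10)] column 3: given C=6, carry-in 1, and digits 1,2,5,6,7,8 already taken and all letters distinct, J+C≡C (mod 10) forces J=9 ⇒ J=9.
Step 8. [col 5: I + W ≡ P (mod 10)] column 5 reads I+W+carry(1)=P with I=7, W=2; with digits 1,2,5,6,7,8,9 already taken and all letters distinct, the only value for P is 0. So P=0.

Answer: B=8, C=6, D=1, I=7, J=9, P=0, Q=5, W=2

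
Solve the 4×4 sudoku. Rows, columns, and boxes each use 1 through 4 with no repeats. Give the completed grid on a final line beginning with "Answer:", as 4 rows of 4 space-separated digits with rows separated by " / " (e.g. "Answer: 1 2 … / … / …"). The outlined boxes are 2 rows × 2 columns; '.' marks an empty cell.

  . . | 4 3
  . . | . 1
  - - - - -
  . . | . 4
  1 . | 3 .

Step 1. [r1c1∈{2}] r1c1 has the single candidate 2, so r1c1=2.
Step 2. [r4c2∈{2,4}] row 4 places 4 nowhere but r4c2 ⇒ r4c2=4.
Step 3. [r3c2∈{2,3}] 2 has one home in col 2: r3c2 ⇒ r3c2=2.
Step 4. [r2c1∈{3,4}] across row 2, 4 lands solely at r2c1 ⇒ r2c1=4.
Step 5. [r1c2∈{1}] r1c2 is down to just 1 ⇒ r1c2=1.
Step 6. [r3c1∈{3}] r3c1's peers cover all but 3, so r3c1=3.
Step 7. [r4c4∈{2}] nothing but 2 survives at r4c4, so r4c4=2.
Step 8. [r3c3∈{1}] r3c3's peers cover all but 1 ⇒ r3c3=1.
Step 9. [r2c2∈{3}] only 3 remains possible at r2c2, so r2c2=3.
Step 10. [r2c3∈{2}] only 2 remains possible at r2c3 ⇒ r2c3=2.

Answer: 2 1 4 3 / 4 3 2 1 / 3 2 1 4 / 1 4 3 2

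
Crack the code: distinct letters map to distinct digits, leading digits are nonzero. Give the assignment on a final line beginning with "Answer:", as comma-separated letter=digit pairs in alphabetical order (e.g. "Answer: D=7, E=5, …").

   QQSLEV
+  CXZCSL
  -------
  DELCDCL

Step 1. [col 1: V + L ≡ L (mod 10)] from column 1 (nothing yet, carry-in 0, all letters distinct, none taken yet): V must equal 0. So V=0.
Step 2. [col 1: V + L ≡ L (mod 10)] column 1 (V + L ≡ L (mod 10), carry-in 0) doesn't pin L yet; pick L=5 and continue, so L=5.
Step 3. [col 2: E + S ≡ C (mod 10)] C=6 is one option consistent with column 2 (E + S ≡ C (mod 10), carry-in 0) — take it ⇒ C=6.
Step 4. [col 2: E + S ≡ C (mod 10)] S=2 is one option consistent with column 2 (E + S ≡ C (mod 10), carry-in 0) — take it, so S=2.
Step 5. [D] adding two 6-digit numbers gives at most 6+1 digits, and here it does — D is that final carry and must be 1 ⇒ D=1.
Step 6. [col 2: E + S ≡ C (mod 10)] in column 2 we have E+S≡C with carry-in 0; given S=2, C=6 and digits 0,1,2,5,6 already taken and all letters distinct, that pins E to 4, so E=4.
Step 7. [col 4: S + Z ≡ C (mod 10)] column 4: given S=2, C=6, carry-in 1, and digits 0,1,2,4,5,6 already taken and all letters distinct, S+Z≡C (mod 10) forces Z=3. So Z=3.
Step 8. [col 5: Q + X ≡ L (mod 10)] several values work for X in column 5 (Q + X ≡ L (mod 10), carry-in 0); try X=8, so X=8.
Step 9. [col 5: Q + X ≡ L (mod 10)] from column 5 (X=8, L=5, carry-in 0, digits 0,1,2,3,4,5,6,8 already taken and all letters distinct): Q must equal 7, so Q=7.

Answer: C=6, D=1, E=4, L=5, Q=7, S=2, V=0, X=8, Z=3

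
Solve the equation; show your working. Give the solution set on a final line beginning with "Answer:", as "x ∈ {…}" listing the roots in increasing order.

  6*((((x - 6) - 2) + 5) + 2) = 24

Step 1. [6*((((x - 6) - 2) + 5) + 2) = 24] 6·(inner) — divide through by 6 ⇒ div: (((x - 6) - 2) + 5) + 2 = 4.
Step 2. [(((x - 6) - 2) + 5) + 2 = 4] peel the +2: subtract 2 from each side ⇒ sub: ((x - 6) - 2) + 5 = 2.
Step 3. [((x - 6) - 2) + 5 = 2] +5 is outermost — subtract 5 both sides. So sub: (x - 6) - 2 = -3.
Step 4. [(x - 6) - 2 = -3] the outer -2 inverts by adding 2. So sub: x - 6 = -1.
Step 5. [x - 6 = -1] -6 is outermost — add 6 both sides. So sub: x = 5.

Answer: x ∈ {5}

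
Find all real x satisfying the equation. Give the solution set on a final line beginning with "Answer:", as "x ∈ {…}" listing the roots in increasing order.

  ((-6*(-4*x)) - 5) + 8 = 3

Step 1. [((-6*(-4*x)) - 5) + 8 = 3] 8 comes off first (subtract 8), so sub: (-6*(-4*x)) - 5 = -5.
Step 2. [(-6*(-4*x)) - 5 = -5] 5 comes off first (add 5), so sub: -6*(-4*x) = 0.
Step 3. [-6*(-4*x) = 0] leading coefficient -6: divide by -6 ⇒ div: -4*x = 0.
Step 4. [-4*x = 0] -4 out front; divide by -4. So div: x = 0.

Answer: x ∈ {0}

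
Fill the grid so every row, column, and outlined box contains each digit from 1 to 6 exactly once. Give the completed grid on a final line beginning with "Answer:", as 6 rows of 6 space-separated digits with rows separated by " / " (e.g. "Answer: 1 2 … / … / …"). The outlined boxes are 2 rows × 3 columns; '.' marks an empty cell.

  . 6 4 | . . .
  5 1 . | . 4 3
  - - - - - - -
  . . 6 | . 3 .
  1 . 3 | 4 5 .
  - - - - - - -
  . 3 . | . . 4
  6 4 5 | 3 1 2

Step 1. [r3c4∈{1,2}] in box 4, 2 fits only at r3c4 ⇒ r3c4=2.
Step 2. [r2c3∈{2}] nothing but 2 survives at r2c3, so r2c3=2.
Step 3. [r5c4∈{5,6}] in row 5, 5 fits only at r5c4, so r5c4=5.
Step 4. [r1c4∈{1}] only 1 remains possible at r1c4. So r1c4=1.
Step 5. [r5c3∈{1}] nothing but 1 survives at r5c3, so r5c3=1.
Step 6. [r4c6∈{6}] only 6 remains possible at r4c6, so r4c6=6.
Step 7. [r5c5∈{6}] r5c5 is down to just 6, so r5c5=6.
Step 8. [r2c4∈{6}] r2c4 is down to just 6, so r2c4=6.
Step 9. [r1c1∈{3}] nothing but 3 survives at r1c1 ⇒ r1c1=3.
Step 10. [r3c1∈{4}] r3c1's peers cover all but 4, so r3c1=4.
Step 11. [r3c2∈{5}] r3c2 is down to just 5 ⇒ r3c2=5.
Step 12. [r1c6∈{5}] nothing but 5 survives at r1c6. So r1c6=5.
Step 13. [r5c1∈{2}] nothing but 2 survives at r5c1, so r5c1=2.
Step 14. [r3c6∈{1}] r3c6 is down to just 1, so r3c6=1.
Step 15. [r1c5∈{2}] only 2 remains possible at r1c5. So r1c5=2.
Step 16. [r4c2∈{2}] only 2 remains possible at r4c2 ⇒ r4c2=2.

Answer: 3 6 4 1 2 5 / 5 1 2 6 4 3 / 4 5 6 2 3 1 / 1 2 3 4 5 6 / 2 3 1 5 6 4 / 6 4 5 3 1 2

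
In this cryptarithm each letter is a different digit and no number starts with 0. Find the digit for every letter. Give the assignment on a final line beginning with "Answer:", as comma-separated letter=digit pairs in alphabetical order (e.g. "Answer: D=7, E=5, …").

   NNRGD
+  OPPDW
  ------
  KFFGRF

Step 1. [K] adding two 5-digit numbers gives at most 5+1 digits, and here it does — K is that final carry and must be 1. So K=1.
Step 2. [col 1: D + W ≡ F (mod 10)] no forcing yet in column 1 (carry-in 0); W=9 is free and consistent — try it ⇒ W=9.
Step 3. [col 1: D + W ≡ F (mod 10)] no forcing yet in column 1 (carry-in 0); F=2 is free and consistent — try it, so F=2.
Step 4. [col 1: D + W ≡ F (mod 10)] column 1: given W=9, F=2, carry-in 0, and digits 1,2,9 already taken and all letters distinct, D+W≡F (mod 10) forces D=3, so D=3.
Step 5. [col 2: G + D ≡ R (mod 10)] no forcing yet in column 2 (carry-in 1); G=6 is free and consistent — try it. So G=6.
Step 6. [col 2: G + D ≡ R (mod 10)] from column 2 (G=6, D=3, carry-in 1, digits 1,2,3,6,9 already taken and all letters distinct): R must equal 0, so R=0.
Step 7. [col 3: R + P ≡ G (mod 10)] column 3 reads R+P+carry(1)=G with R=0, G=6; with digits 0,1,2,3,6,9 already taken and all letters distinct, the only value for P is 5 ⇒ P=5.
Step 8. [col 4: N + P ≡ F (mod 10)] in column 4 we have N+P≡F with carry-in 0; given P=5, F=2 and digits 0,1,2,3,5,6,9 already taken and all letters distinct, that pins N to 7, so N=7.
Step 9. [col 5: N + O ≡ F (mod 10)] column 5 reads N+O+carry(1)=F with N=7, F=2; with digits 0,1,2,3,5,6,7,9 already taken and all letters distinct, the only value for O is 4, so O=4.

Answer: D=3, F=2, G=6, K=1, N=7, O=4, P=5, R=0, W=9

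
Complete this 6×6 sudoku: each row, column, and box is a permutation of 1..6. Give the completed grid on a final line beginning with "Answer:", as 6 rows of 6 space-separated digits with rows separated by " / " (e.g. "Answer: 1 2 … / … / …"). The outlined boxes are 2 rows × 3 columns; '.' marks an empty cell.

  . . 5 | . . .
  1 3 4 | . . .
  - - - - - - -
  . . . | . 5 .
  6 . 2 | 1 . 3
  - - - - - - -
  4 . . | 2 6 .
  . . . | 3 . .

Step 1. [r4c5∈{4}] only 4 remains possible at r4c5, so r4c5=4.
Step 2. [r6c5∈{1}] r6c5 has the single candidate 1. So r6c5=1.
Step 3. [r1c1∈{2}] r1c1 has the single candidate 2, so r1c1=2.
Step 4. [r1c2∈{6}] r1c2's peers cover all but 6, so r1c2=6.
Step 5. [r6c1∈{5}] r6c1 has the single candidate 5, so r6c1=5.
Step 6. [r2c4∈{5,6}] in col 4, 5 fits only at r2c4 ⇒ r2c4=5.
Step 7. [r3c6∈{2,6}] r3c6 is the only open cell in row 3 admitting 2 ⇒ r3c6=2.
Step 8. [r5c2∈{1}] r5c2 is down to just 1 ⇒ r5c2=1.
Step 9. [r1c4∈{4}] r1c4 is down to just 4 ⇒ r1c4=4.
Step 10. [r3c3∈{1,3}] 1 has one home in row 3: r3c3, so r3c3=1.
Step 11. [r4c2∈{5}] r4c2's peers cover all but 5 ⇒ r4c2=5.
Step 12. [r2c5∈{2}] r2c5's peers cover all but 2 ⇒ r2c5=2.
Step 13. [r6c2∈{2}] r6c2's peers cover all but 2 ⇒ r6c2=2.
Step 14. [r5c3∈{3}] r5c3 has the single candidate 3 ⇒ r5c3=3.
Step 15. [r6c3∈{6}] r6c3 is down to just 6 ⇒ r6c3=6.
Step 16. [r3c2∈{4}] only 4 remains possible at r3c2 ⇒ r3c2=4.
Step 17. [r1c6∈{1}] r1c6 has the single candidate 1, so r1c6=1.
Step 18. [r3c1∈{3}] only 3 remains possible at r3c1. So r3c1=3.
Step 19. [r6c6∈{4}] nothing but 4 survives at r6c6, so r6c6=4.
Step 20. [r1c5∈{3}] only 3 remains possible at r1c5 ⇒ r1c5=3.
Step 21. [r2c6∈{6}] r2c6 has the single candidate 6 ⇒ r2c6=6.
Step 22. [r5c6∈{5}] nothing but 5 survives at r5c6, so r5c6=5.
Step 23. [r3c4∈{6}] nothing but 6 survives at r3c4, so r3c4=6.

Answer: 2 6 5 4 3 1 / 1 3 4 5 2 6 / 3 4 1 6 5 2 / 6 5 2 1 4 3 / 4 1 3 2 6 5 / 5 2 6 3 1 4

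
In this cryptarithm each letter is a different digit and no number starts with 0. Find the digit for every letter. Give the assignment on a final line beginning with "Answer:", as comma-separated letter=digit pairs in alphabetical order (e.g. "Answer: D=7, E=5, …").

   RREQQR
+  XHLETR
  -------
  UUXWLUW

Step 1. [U] the sum has 7 digits but both addends have 6; that extra leading digit U is the final carry, namely 1. So U=1.
Step 2. [col 1: R + R ≡ W (mod 10)] R=2 is one option consistent with column 1 (R + R ≡ W (mod 10), carry-in 0) — take it. So R=2.
Step 3. [col 1: R + R ≡ W (mod 10)] from column 1 (R=2, carry-in 0, digits 1,2 already taken and all letters distinct): W must equal 4. So W=4.
Step 4. [col 2: Q + T ≡ U (mod 10)] no forcing yet in column 2 (carry-in 0); Q=6 is free and consistent — try it. So Q=6.
Step 5. [col 2: Q + T ≡ U (mod 10)] column 2: given Q=6, U=1, carry-in 0, and digits 1,2,4,6 already taken and all letters distinct, Q+T≡U (mod 10) forces T=5, so T=5.
Step 6. [col 3: Q + E ≡ L (mod 10)] no forcing yet in column 3 (carry-in 1); E=3 is free and consistent — try it ⇒ E=3.
Step 7. [col 3: Q + E ≡ L (mod 10)] from column 3 (Q=6, E=3, carry-in 1, digits 1,2,3,4,5,6 already taken and all letters distinct): L must equal 0. So L=0.
Step 8. [col 5: R + H ≡ X (mod 10)] from column 5 (R=2, carry-in 0, digits 0,1,2,3,4,5,6 already taken and all letters distinct): X must equal 9, so X=9.
Step 9. [col 5: R + H ≡ X (mod 10)] column 5: given R=2, X=9, carry-in 0, and digits 0,1,2,3,4,5,6,9 already taken and all letters distinct, R+H≡X (mod 10) forces H=7 ⇒ H=7.

Answer: E=3, H=7, L=0, Q=6, R=2, T=5, U=1, W=4, X=9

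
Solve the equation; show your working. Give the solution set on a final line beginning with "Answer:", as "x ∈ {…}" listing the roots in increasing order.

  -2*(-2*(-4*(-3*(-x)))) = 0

Step 1. [-2*(-2*(-4*(-3*(-x)))) = 0] leading coefficient -2: divide by -2 ⇒ div: -2*(-4*(-3*(-x))) = 0.
Step 2. [-2*(-4*(-3*(-x))) = 0] -2 out front; divide by -2. So div: -4*(-3*(-x)) = 0.
Step 3. [-4*(-3*(-x)) = 0] leading coefficient -4: divide by -4. So div: -3*(-x) = 0.
Step 4. [-3*(-x) = 0] -3·(inner) — divide through by -3 ⇒ div: -x = 0.
Step 5. [-x = 0] leading − — multiply by −1. So neg: x = 0.

Answer: x ∈ {0}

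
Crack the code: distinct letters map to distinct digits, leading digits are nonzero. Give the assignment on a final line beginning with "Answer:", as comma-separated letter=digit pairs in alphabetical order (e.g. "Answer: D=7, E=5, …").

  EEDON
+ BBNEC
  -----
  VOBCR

Step 1. [col 1: N + C ≡ R (mod 10)] column 1 (N + C ≡ R (mod 10), carry-in 0) doesn't pin N yet; pick N=8 and continue. So N=8.
Step 2. [col 1: N + C ≡ R (mod 10)] no forcing yet in column 1 (carry-in 0); C=1 is free and consistent — try it, so C=1.
Step 3. [col 1: N + C ≡ R (mod 10)] column 1 reads N+C+carry(0)=R with N=8, C=1; with digits 1,8 already taken and all letters distinct, the only value for R is 9 ⇒ R=9.
Step 4. [col 2: O + E ≡ C (mod 10)] several values work for O in column 2 (O + E ≡ C (mod 10), carry-in 0); try O=7 ⇒ O=7.
Step 5. [col 2: O + E ≡ C (mod 10)] column 2 reads O+E+carry(0)=C with O=7, C=1; with digits 1,7,8,9 already taken and all letters distinct, the only value for E is 4, so E=4.
Step 6. [col 3: D + N ≡ B (mod 10)] several values work for D in column 3 (D + N ≡ B (mod 10), carry-in 1); try D=3 ⇒ D=3.
Step 7. [col 3: D + N ≡ B (mod 10)] in column 3 we have D+N≡B with carry-in 1; given D=3, N=8 and digits 1,3,4,7,8,9 already taken and all letters distinct, that pins B to 2 ⇒ B=2.
Step 8. [col 5: E + B ≡ V (mod 10)] from column 5 (E=4, B=2, carry-in 0, digits 1,2,3,4,7,8,9 already taken and all letters distinct): V must equal 6 ⇒ V=6.

Answer: B=2, C=1, D=3, E=4, N=8, O=7, R=9, V=6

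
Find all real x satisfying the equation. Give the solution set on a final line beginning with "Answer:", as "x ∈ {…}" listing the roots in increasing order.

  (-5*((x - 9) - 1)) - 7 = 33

Step 1. [(-5*((x - 9) - 1)) - 7 = 33] the outer -7 inverts by adding 7, so sub: -5*((x - 9) - 1) = 40.
Step 2. [-5*((x - 9) - 1) = 40] divide by the outer -5. So div: (x - 9) - 1 = -8.
Step 3. [(x - 9) - 1 = -8] 1 comes off first (add 1), so sub: x - 9 = -7.
Step 4. [x - 9 = -7] the outer -9 inverts by adding 9. So sub: x = 2.

Answer: x ∈ {2}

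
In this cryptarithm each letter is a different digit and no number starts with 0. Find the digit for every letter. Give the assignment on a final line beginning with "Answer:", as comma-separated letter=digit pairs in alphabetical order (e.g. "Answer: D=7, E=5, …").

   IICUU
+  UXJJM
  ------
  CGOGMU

Step 1. [col 1: U + M ≡ U (mod 10)] from column 1 (nothing yet, carry-in 0, all letters distinct, none taken yet): M must equal 0. So M=0.
Step 2. [C] C is the leading digit of a 6-digit sum of two 5-digit numbers; the final carry is exactly 1, so C=1.
Step 3. [col 1: U + M ≡ U (mod 10)] U=8 is one option consistent with column 1 (U + M ≡ U (mod 10), carry-in 0) — take it ⇒ U=8.
Step 4. [col 2: U + J ≡ M (mod 10)] from column 2 (U=8, M=0, carry-in 0, digits 0,1,8 already taken and all letters distinct): J must equal 2 ⇒ J=2.
Step 5. [col 3: C + J ≡ G (mod 10)] column 3 reads C+J+carry(1)=G with C=1, J=2; with digits 0,1,2,8 already taken and all letters distinct, the only value for G is 4. So G=4.
Step 6. [col 4: I + X ≡ O (mod 10)] no forcing yet in column 4 (carry-in 0); X=3 is free and consistent — try it, so X=3.
Step 7. [col 4: I + X ≡ O (mod 10)] from column 4 (X=3, carry-in 0, digits 0,1,2,3,4,8 already taken and all letters distinct): O must equal 9, so O=9.
Step 8. [col 4: I + X ≡ O (mod 10)] column 4: given X=3, O=9, carry-in 0, and digits 0,1,2,3,4,8,9 already taken and all letters distinct, I+X≡O (mod 10) forces I=6 ⇒ I=6.

Answer: C=1, G=4, I=6, J=2, M=0, O=9, U=8, X=3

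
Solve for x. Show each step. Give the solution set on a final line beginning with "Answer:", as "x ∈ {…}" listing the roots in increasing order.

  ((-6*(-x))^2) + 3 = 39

Step 1. [((-6*(-x))^2) + 3 = 39] subtract 3: x sits inside (… + 3), so sub: (-6*(-x))^2 = 36.
Step 2. [(-6*(-x))^2 = 36] √ both sides: 36 ≥ 0 gives two branches ⇒ sqrt: -6*(-x) = 6 or -6.
Step 3. [-6*(-x) = 6 or -6] LHS = -6·(…); ÷-6 both sides. So div: -x = -1 or 1.
Step 4. [-x = -1 or 1] flip signs both sides. So neg: x = 1 or -1.

Answer: x ∈ {-1, 1}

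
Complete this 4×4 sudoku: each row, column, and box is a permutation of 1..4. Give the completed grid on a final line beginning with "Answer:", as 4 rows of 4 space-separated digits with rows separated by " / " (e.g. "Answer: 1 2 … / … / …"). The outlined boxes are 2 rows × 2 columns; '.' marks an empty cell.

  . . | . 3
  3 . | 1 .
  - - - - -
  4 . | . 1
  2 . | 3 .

Step 1. [r1c3∈{2,4}] 4 has one home in col 3: r1c3. So r1c3=4.
Step 2. [r1c2∈{1,2}] in row 1, 2 fits only at r1c2. So r1c2=2.
Step 3. [r3c2∈{3}] r3c2 has the single candidate 3, so r3c2=3.
Step 4. [r2c2∈{4}] r2c2's peers cover all but 4. So r2c2=4.
Step 5. [r4c4∈{4}] r4c4's peers cover all but 4 ⇒ r4c4=4.
Step 6. [r3c3∈{2}] r3c3 is down to just 2, so r3c3=2.
Step 7. [r1c1∈{1}] r1c1 has the single candidate 1. So r1c1=1.
Step 8. [r2c4∈{2}] r2c4 has the single candidate 2. So r2c4=2.
Step 9. [r4c2∈{1}] nothing but 1 survives at r4c2 ⇒ r4c2=1.

Answer: 1 2 4 3 / 3 4 1 2 / 4 3 2 1 / 2 1 3 4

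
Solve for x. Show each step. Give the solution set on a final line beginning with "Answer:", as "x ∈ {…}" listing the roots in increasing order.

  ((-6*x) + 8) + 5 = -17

Step 1. [((-6*x) + 8) + 5 = -17] +5 is outermost — subtract 5 both sides ⇒ sub: (-6*x) + 8 = -22.
Step 2. [(-6*x) + 8 = -22] subtract 8: x sits inside (… + 8), so sub: -6*x = -30.
Step 3. [-6*x = -30] leading coefficient -6: divide by -6. So div: x = 5.

Answer: x ∈ {5}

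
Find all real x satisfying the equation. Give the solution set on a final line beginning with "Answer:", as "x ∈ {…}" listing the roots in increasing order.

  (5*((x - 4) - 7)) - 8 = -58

Step 1. [(5*((x - 4) - 7)) - 8 = -58] 8 comes off first (add 8), so sub: 5*((x - 4) - 7) = -50.
Step 2. [5*((x - 4) - 7) = -50] 5 out front; divide by 5 ⇒ div: (x - 4) - 7 = -10.
Step 3. [(x - 4) - 7 = -10] peel the -7: add 7 from each side ⇒ sub: x - 4 = -3.
Step 4. [x - 4 = -3] add 4: x sits inside (… - 4) ⇒ sub: x = 1.

Answer: x ∈ {1}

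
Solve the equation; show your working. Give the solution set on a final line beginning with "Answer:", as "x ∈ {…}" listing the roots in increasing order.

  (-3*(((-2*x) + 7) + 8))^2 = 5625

Step 1. [(-3*(((-2*x) + 7) + 8))^2 = 5625] LHS squared, RHS 5625 ≥ 0: apply √ (±). So sqrt: -3*(((-2*x) + 7) + 8) = 75 or -75.
Step 2. [-3*(((-2*x) + 7) + 8) = 75 or -75] LHS = -3·(…); ÷-3 both sides, so div: ((-2*x) + 7) + 8 = -25 or 25.
Step 3. [((-2*x) + 7) + 8 = -25 or 25] peel the +8: subtract 8 from each side, so sub: (-2*x) + 7 = -33 or 17.
Step 4. [(-2*x) + 7 = -33 or 17] 7 comes off first (subtract 7), so sub: -2*x = -40 or 10.
Step 5. [-2*x = -40 or 10] -2 out front; divide by -2 ⇒ div: x = 20 or -5.

Answer: x ∈ {-5, 20}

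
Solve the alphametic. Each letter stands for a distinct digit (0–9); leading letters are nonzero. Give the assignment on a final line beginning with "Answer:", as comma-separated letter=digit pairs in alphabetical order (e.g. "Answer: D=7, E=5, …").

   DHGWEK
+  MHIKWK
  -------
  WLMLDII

Step 1. [col 1: K + K ≡ I (mod 10)] column 1 (K + K ≡ I (mod 10), carry-in 0) doesn't pin I yet; pick I=2 and continue, so I=2.
Step 2. [W] adding two 6-digit numbers gives at most 6+1 digits, and here it does — W is that final carry and must be 1, so W=1.
Step 3. [col 1: K + K ≡ I (mod 10)] from column 1 (I=2, carry-in 0, digits 1,2 already taken and all letters distinct): K must equal 6, so K=6.
Step 4. [col 2: E + W ≡ I (mod 10)] column 2 reads E+W+carry(1)=I with W=1, I=2; with digits 1,2,6 already taken and all letters distinct, the only value for E is 0 ⇒ E=0.
Step 5. [col 3: W + K ≡ D (mod 10)] column 3 reads W+K+carry(0)=D with W=1, K=6; with digits 0,1,2,6 already taken and all letters distinct, the only value for D is 7 ⇒ D=7.
Step 6. [col 4: G + I ≡ L (mod 10)] column 4: given I=2, carry-in 0, and digits 0,1,2,6,7 already taken and all letters distinct, G+I≡L (mod 10) forces L=5. So L=5.
Step 7. [col 4: G + I ≡ L (mod 10)] from column 4 (I=2, L=5, carry-in 0, digits 0,1,2,5,6,7 already taken and all letters distinct): G must equal 3 ⇒ G=3.
Step 8. [col 5: H + H ≡ M (mod 10)] column 5 reads H+H+carry(0)=M with nothing yet; with digits 0,1,2,3,5,6,7 already taken and all letters distinct, the only value for M is 8, so M=8.
Step 9. [col 5: H + H ≡ M (mod 10)] H=4 is one option consistent with column 5 (H + H ≡ M (mod 10), carry-in 0) — take it, so H=4.

Answer: D=7, E=0, G=3, H=4, I=2, K=6, L=5, M=8, W=1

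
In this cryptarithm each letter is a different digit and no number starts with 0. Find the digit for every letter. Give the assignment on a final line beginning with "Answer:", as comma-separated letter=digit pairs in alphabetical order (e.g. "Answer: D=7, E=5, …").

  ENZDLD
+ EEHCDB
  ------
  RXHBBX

Step 1. [col 1: D + B ≡ X (mod 10)] column 1 (D + B ≡ X (mod 10), carry-in 0) doesn't pin D yet; pick D=6 and continue, so D=6.
Step 2. [col 1: D + B ≡ X (mod 10)] column 1 (D + B ≡ X (mod 10), carry-in 0) doesn't pin B yet; pick B=9 and continue ⇒ B=9.
Step 3. [col 1: D + B ≡ X (mod 10)] column 1: given D=6, B=9, carry-in 0, and digits 6,9 already taken and all letters distinct, D+B≡X (mod 10) forces X=5 ⇒ X=5.
Step 4. [col 2: L + D ≡ B (mod 10)] from column 2 (D=6, B=9, carry-in 1, digits 5,6,9 already taken and all letters distinct): L must equal 2, so L=2.
Step 5. [col 3: D + C ≡ B (mod 10)] in column 3 we have D+C≡B with carry-in 0; given D=6, B=9 and digits 2,5,6,9 already taken and all letters distinct, that pins C to 3, so C=3.
Step 6. [col 4: Z + H ≡ H (mod 10)] column 4 reads Z+H+carry(0)=H with nothing yet; with digits 2,3,5,6,9 already taken and all letters distinct, the only value for Z is 0, so Z=0.
Step 7. [col 4: Z + H ≡ H (mod 10)] several values work for H in column 4 (Z + H ≡ H (mod 10), carry-in 0); try H=7, so H=7.
Step 8. [col 5: N + E ≡ X (mod 10)] N=1 is one option consistent with column 5 (N + E ≡ X (mod 10), carry-in 0) — take it. So N=1.
Step 9. [col 5: N + E ≡ X (mod 10)] in column 5 we have N+E≡X with carry-in 0; given N=1, X=5 and digits 0,1,2,3,5,6,7,9 already taken and all letters distinct, that pins E to 4, so E=4.
Step 10. [col 6: E + E ≡ R (mod 10)] column 6: given E=4, carry-in 0, and digits 0,1,2,3,4,5,6,7,9 already taken and all letters distinct, E+E≡R (mod 10) forces R=8. So R=8.

Answer: B=9, C=3, D=6, E=4, H=7, L=2, N=1, R=8, X=5, Z=0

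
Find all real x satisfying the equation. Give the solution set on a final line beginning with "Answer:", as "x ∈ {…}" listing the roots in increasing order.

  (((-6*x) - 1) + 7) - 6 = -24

Step 1. [(((-6*x) - 1) + 7) - 6 = -24] -6 is outermost — add 6 both sides, so sub: ((-6*x) - 1) + 7 = -18.
Step 2. [((-6*x) - 1) + 7 = -18] peel the +7: subtract 7 from each side ⇒ sub: (-6*x) - 1 = -25.
Step 3. [(-6*x) - 1 = -25] 1 comes off first (add 1), so sub: -6*x = -24.
Step 4. [-6*x = -24] -6 out front; divide by -6. So div: x = 4.

Answer: x ∈ {4}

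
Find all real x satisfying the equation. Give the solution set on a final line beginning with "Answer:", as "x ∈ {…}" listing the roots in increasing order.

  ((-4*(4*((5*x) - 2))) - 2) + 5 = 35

Step 1. [((-4*(4*((5*x) - 2))) - 2) + 5 = 35] the outer +5 inverts by subtracting 5 ⇒ sub: (-4*(4*((5*x) - 2))) - 2 = 30.
Step 2. [(-4*(4*((5*x) - 2))) - 2 = 30] peel the -2: add 2 from each side, so sub: -4*(4*((5*x) - 2)) = 32.
Step 3. [-4*(4*((5*x) - 2)) = 32] -4 out front; divide by -4 ⇒ div: 4*((5*x) - 2) = -8.
Step 4. [4*((5*x) - 2) = -8] LHS = 4·(…); ÷4 both sides. So div: (5*x) - 2 = -2.
Step 5. [(5*x) - 2 = -2] the outer -2 inverts by adding 2 ⇒ sub: 5*x = 0.
Step 6. [5*x = 0] 5·(inner) — divide through by 5 ⇒ div: x = 0.

Answer: x ∈ {0}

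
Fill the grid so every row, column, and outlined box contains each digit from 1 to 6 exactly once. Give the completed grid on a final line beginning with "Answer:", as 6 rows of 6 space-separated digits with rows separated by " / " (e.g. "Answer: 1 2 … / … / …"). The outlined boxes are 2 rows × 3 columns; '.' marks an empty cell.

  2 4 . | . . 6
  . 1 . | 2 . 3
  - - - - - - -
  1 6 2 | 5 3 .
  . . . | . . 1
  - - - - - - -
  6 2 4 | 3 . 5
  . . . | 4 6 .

Step 1. [r2c1∈{5}] nothing but 5 survives at r2c1. So r2c1=5.
Step 2. [r6c1∈{3}] r6c1 has the single candidate 3. So r6c1=3.
Step 3. [r6c2∈{5}] only 5 remains possible at r6c2. So r6c2=5.
Step 4. [r3c6∈{4}] only 4 remains possible at r3c6. So r3c6=4.
Step 5. [r4c3∈{3,5}] across row 4, 5 lands solely at r4c3 ⇒ r4c3=5.
Step 6. [r5c5∈{1}] nothing but 1 survives at r5c5, so r5c5=1.
Step 7. [r1c5∈{5}] only 5 remains possible at r1c5, so r1c5=5.
Step 8. [r1c3∈{3}] r1c3 is down to just 3, so r1c3=3.
Step 9. [r4c2∈{3}] only 3 remains possible at r4c2, so r4c2=3.
Step 10. [r6c3∈{1}] r6c3 is down to just 1 ⇒ r6c3=1.
Step 11. [r2c5∈{4}] r2c5's peers cover all but 4 ⇒ r2c5=4.
Step 12. [r6c6∈{2}] r6c6's peers cover all but 2. So r6c6=2.
Step 13. [r4c4∈{6}] r4c4 has the single candidate 6, so r4c4=6.
Step 14. [r2c3∈{6}] only 6 remains possible at r2c3, so r2c3=6.
Step 15. [r1c4∈{1}] nothing but 1 survives at r1c4. So r1c4=1.
Step 16. [r4c5∈{2}] nothing but 2 survives at r4c5, so r4c5=2.
Step 17. [r4c1∈{4}] r4c1's peers cover all but 4. So r4c1=4.

Answer: 2 4 3 1 5 6 / 5 1 6 2 4 3 / 1 6 2 5 3 4 / 4 3 5 6 2 1 / 6 2 4 3 1 5 / 3 5 1 4 6 2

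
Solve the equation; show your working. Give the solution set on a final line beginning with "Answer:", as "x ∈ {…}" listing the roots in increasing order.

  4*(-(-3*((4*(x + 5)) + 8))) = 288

Step 1. [4*(-(-3*((4*(x + 5)) + 8))) = 288] LHS = 4·(…); ÷4 both sides, so div: -(-3*((4*(x + 5)) + 8)) = 72.
Step 2. [-(-3*((4*(x + 5)) + 8)) = 72] LHS negated; negate both sides, so neg: -3*((4*(x + 5)) + 8) = -72.
Step 3. [-3*((4*(x + 5)) + 8) = -72] LHS = -3·(…); ÷-3 both sides. So div: (4*(x + 5)) + 8 = 24.
Step 4. [(4*(x + 5)) + 8 = 24] the outer +8 inverts by subtracting 8 ⇒ sub: 4*(x + 5) = 16.
Step 5. [4*(x + 5) = 16] 4 out front; divide by 4, so div: x + 5 = 4.
Step 6. [x + 5 = 4] the outer +5 inverts by subtracting 5, so sub: x = -1.

Answer: x ∈ {-1}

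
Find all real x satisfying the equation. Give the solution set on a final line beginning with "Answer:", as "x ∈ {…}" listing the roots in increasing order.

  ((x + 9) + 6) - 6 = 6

Step 1. [((x + 9) + 6) - 6 = 6] the outer -6 inverts by adding 6, so sub: (x + 9) + 6 = 12.
Step 2. [(x + 9) + 6 = 12] +6 is outermost — subtract 6 both sides. So sub: x + 9 = 6.
Step 3. [x + 9 = 6] the outer +9 inverts by subtracting 9 ⇒ sub: x = -3.

Answer: x ∈ {-3}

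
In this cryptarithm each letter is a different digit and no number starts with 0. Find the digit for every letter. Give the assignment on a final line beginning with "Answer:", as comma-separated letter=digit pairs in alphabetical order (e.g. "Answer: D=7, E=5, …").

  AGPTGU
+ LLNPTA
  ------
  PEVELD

Step 1. [col 1: U + A ≡ D (mod 10)] D=3 is one option consistent with column 1 (U + A ≡ D (mod 10), carry-in 0) — take it ⇒ D=3.
Step 2. [col 1: U + A ≡ D (mod 10)] several values work for U in column 1 (U + A ≡ D (mod 10), carry-in 0); try U=2, so U=2.
Step 3. [col 1: U + A ≡ D (mod 10)] column 1: given U=2, D=3, carry-in 0, and digits 2,3 already taken and all letters distinct, U+A≡D (mod 10) forces A=1 ⇒ A=1.
Step 4. [col 2: G + T ≡ L (mod 10)] G=9 is one option consistent with column 2 (G + T ≡ L (mod 10), carry-in 0) — take it, so G=9.
Step 5. [col 2: G + T ≡ L (mod 10)] no forcing yet in column 2 (carry-in 0); L=5 is free and consistent — try it ⇒ L=5.
Step 6. [col 2: G + T ≡ L (mod 10)] column 2: given G=9, L=5, carry-in 0, and digits 1,2,3,5,9 already taken and all letters distinct, G+T≡L (mod 10) forces T=6. So T=6.
Step 7. [col 3: T + P ≡ E (mod 10)] E=4 is one option consistent with column 3 (T + P ≡ E (mod 10), carry-in 1) — take it. So E=4.
Step 8. [col 3: T + P ≡ E (mod 10)] in column 3 we have T+P≡E with carry-in 1; given T=6, E=4 and digits 1,2,3,4,5,6,9 already taken and all letters distinct, that pins P to 7, so P=7.
Step 9. [col 4: P + N ≡ V (mod 10)] from column 4 (P=7, carry-in 1, digits 1,2,3,4,5,6,7,9 already taken and all letters distinct): N must equal 0, so N=0.
Step 10. [col 4: P + N ≡ V (mod 10)] from column 4 (P=7, N=0, carry-in 1, digits 0,1,2,3,4,5,6,7,9 already taken and all letters distinct): V must equal 8. So V=8.

Answer: A=1, D=3, E=4, G=9, L=5, N=0, P=7, T=6, U=2, V=8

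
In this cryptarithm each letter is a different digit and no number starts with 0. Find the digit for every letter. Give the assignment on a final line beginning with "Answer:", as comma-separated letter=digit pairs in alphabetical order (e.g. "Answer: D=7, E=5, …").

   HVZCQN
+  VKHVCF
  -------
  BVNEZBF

Step 1. [col 1: N + F ≡ F (mod 10)] column 1: given nothing yet, carry-in 0, and all letters distinct, none taken yet, N+F≡F (mod 10) forces N=0, so N=0.
Step 2. [B] adding two 6-digit numbers gives at most 6+1 digits, and here it does — B is that final carry and must be 1. So B=1.
Step 3. [col 1: N + F ≡ F (mod 10)] F=4 is one option consistent with column 1 (N + F ≡ F (mod 10), carry-in 0) — take it ⇒ F=4.
Step 4. [col 2: Q + C ≡ B (mod 10)] no forcing yet in column 2 (carry-in 0); Q=8 is free and consistent — try it ⇒ Q=8.
Step 5. [col 2: Q + C ≡ B (mod 10)] column 2: given Q=8, B=1, carry-in 0, and digits 0,1,4,8 already taken and all letters distinct, Q+C≡B (mod 10) forces C=3 ⇒ C=3.
Step 6. [col 3: C + V ≡ Z (mod 10)] several values work for V in column 3 (C + V ≡ Z (mod 10), carry-in 1); try V=2, so V=2.
Step 7. [col 3: C + V ≡ Z (mod 10)] from column 3 (C=3, V=2, carry-in 1, digits 0,1,2,3,4,8 already taken and all letters distinct): Z must equal 6 ⇒ Z=6.
Step 8. [col 4: Z + H ≡ E (mod 10)] from column 4 (Z=6, carry-in 0, digits 0,1,2,3,4,6,8 already taken and all letters distinct): H must equal 9. So H=9.
Step 9. [col 4: Z + H ≡ E (mod 10)] in column 4 we have Z+H≡E with carry-in 0; given Z=6, H=9 and digits 0,1,2,3,4,6,8,9 already taken and all letters distinct, that pins E to 5 ⇒ E=5.
Step 10. [col 5: V + K ≡ N (mod 10)] column 5 reads V+K+carry(1)=N with V=2, N=0; with digits 0,1,2,3,4,5,6,8,9 already taken and all letters distinct, the only value for K is 7. So K=7.

Answer: B=1, C=3, E=5, F=4, H=9, K=7, N=0, Q=8, V=2, Z=6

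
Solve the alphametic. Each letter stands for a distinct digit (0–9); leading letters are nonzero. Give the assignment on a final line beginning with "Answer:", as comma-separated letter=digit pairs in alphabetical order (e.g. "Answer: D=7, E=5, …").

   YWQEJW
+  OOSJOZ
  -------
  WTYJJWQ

Step 1. [col 1: W + Z ≡ Q (mod 10)] several values work for W in column 1 (W + Z ≡ Q (mod 10), carry-in 0); try W=1 ⇒ W=1.
Step 2. [col 1: W + Z ≡ Q (mod 10)] column 1 (W + Z ≡ Q (mod 10), carry-in 0) doesn't pin Q yet; pick Q=3 and continue ⇒ Q=3.
Step 3. [col 1: W + Z ≡ Q (mod 10)] column 1: given W=1, Q=3, carry-in 0, and digits 1,3 already taken and all letters distinct, W+Z≡Q (mod 10) forces Z=2. So Z=2.
Step 4. [col 2: J + O ≡ W (mod 10)] no forcing yet in column 2 (carry-in 0); J=4 is free and consistent — try it ⇒ J=4.
Step 5. [col 2: J + O ≡ W (mod 10)] in column 2 we have J+O≡W with carry-in 0; given J=4, W=1 and digits 1,2,3,4 already taken and all letters distinct, that pins O to 7, so O=7.
Step 6. [col 3: E + J ≡ J (mod 10)] column 3: given J=4, carry-in 1, and digits 1,2,3,4,7 already taken and all letters distinct, E+J≡J (mod 10) forces E=9 ⇒ E=9.
Step 7. [col 4: Q + S ≡ J (mod 10)] column 4: given Q=3, J=4, carry-in 1, and digits 1,2,3,4,7,9 already taken and all letters distinct, Q+S≡J (mod 10) forces S=0, so S=0.
Step 8. [col 5: W + O ≡ Y (mod 10)] column 5: given W=1, O=7, carry-in 0, and digits 0,1,2,3,4,7,9 already taken and all letters distinct, W+O≡Y (mod 10) forces Y=8, so Y=8.
Step 9. [col 6: Y + O ≡ T (mod 10)] column 6: given Y=8, O=7, carry-in 0, and digits 0,1,2,3,4,7,8,9 already taken and all letters distinct, Y+O≡T (mod 10) forces T=5 ⇒ T=5.

Answer: E=9, J=4, O=7, Q=3, S=0, T=5, W=1, Y=8, Z=2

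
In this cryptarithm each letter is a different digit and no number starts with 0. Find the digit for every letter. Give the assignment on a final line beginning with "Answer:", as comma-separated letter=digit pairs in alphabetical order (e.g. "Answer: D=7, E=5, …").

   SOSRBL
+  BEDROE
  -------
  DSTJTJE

Step 1. [D] the sum has 7 digits but both addends have 6; that extra leading digit D is the final carry, namely 1, so D=1.
Step 2. [col 1: L + E ≡ E (mod 10)] column 1: given nothing yet, carry-in 0, and digits 1 already taken and all letters distinct, L+E≡E (mod 10) forces L=0, so L=0.
Step 3. [col 1: L + E ≡ E (mod 10)] E=8 is one option consistent with column 1 (L + E ≡ E (mod 10), carry-in 0) — take it. So E=8.
Step 4. [col 2: B + O ≡ J (mod 10)] several values work for B in column 2 (B + O ≡ J (mod 10), carry-in 0); try B=9. So B=9.
Step 5. [col 2: B + O ≡ J (mod 10)] column 2 (B + O ≡ J (mod 10), carry-in 0) doesn't pin O yet; pick O=5 and continue. So O=5.
Step 6. [col 2: B + O ≡ J (mod 10)] column 2: given B=9, O=5, carry-in 0, and digits 0,1,5,8,9 already taken and all letters distinct, B+O≡J (mod 10) forces J=4 ⇒ J=4.
Step 7. [col 3: R + R ≡ T (mod 10)] column 3 (R + R ≡ T (mod 10), carry-in 1) doesn't pin R yet; pick R=6 and continue ⇒ R=6.
Step 8. [col 3: R + R ≡ T (mod 10)] from column 3 (R=6, carry-in 1, digits 0,1,4,5,6,8,9 already taken and all letters distinct): T must equal 3, so T=3.
Step 9. [col 4: S + D ≡ J (mod 10)] column 4: given D=1, J=4, carry-in 1, and digits 0,1,3,4,5,6,8,9 already taken and all letters distinct, S+D≡J (mod 10) forces S=2. So S=2.

Answer: B=9, D=1, E=8, J=4, L=0, O=5, R=6, S=2, T=3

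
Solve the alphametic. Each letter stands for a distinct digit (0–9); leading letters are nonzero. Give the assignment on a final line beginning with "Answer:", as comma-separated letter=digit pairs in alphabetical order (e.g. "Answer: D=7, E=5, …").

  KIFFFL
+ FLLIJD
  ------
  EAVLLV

Step 1. [col 1: L + D ≡ V (mod 10)] several values work for D in column 1 (L + D ≡ V (mod 10), carry-in 0); try D=4 ⇒ D=4.
Step 2. [col 1: L + D ≡ V (mod 10)] no forcing yet in column 1 (carry-in 0); L=2 is free and consistent — try it. So L=2.
Step 3. [col 1: L + D ≡ V (mod 10)] in column 1 we have L+D≡V with carry-in 0; given L=2, D=4 and digits 2,4 already taken and all letters distinct, that pins V to 6. So V=6.
Step 4. [col 2: F + J ≡ L (mod 10)] column 2 (F + J ≡ L (mod 10), carry-in 0) doesn't pin F yet; pick F=3 and continue ⇒ F=3.
Step 5. [col 2: F + J ≡ L (mod 10)] column 2: given F=3, L=2, carry-in 0, and digits 2,3,4,6 already taken and all letters distinct, F+J≡L (mod 10) forces J=9. So J=9.
Step 6. [col 3: F + I ≡ L (mod 10)] from column 3 (F=3, L=2, carry-in 1, digits 2,3,4,6,9 already taken and all letters distinct): I must equal 8. So I=8.
Step 7. [col 5: I + L ≡ A (mod 10)] from column 5 (I=8, L=2, carry-in 0, digits 2,3,4,6,8,9 already taken and all letters distinct): A must equal 0, so A=0.
Step 8. [col 6: K + F ≡ E (mod 10)] several values work for K in column 6 (K + F ≡ E (mod 10), carry-in 1); try K=1, so K=1.
Step 9. [col 6: K + F ≡ E (mod 10)] in column 6 we have K+F≡E with carry-in 1; given K=1, F=3 and digits 0,1,2,3,4,6,8,9 already taken and all letters distinct, that pins E to 5 ⇒ E=5.

Answer: A=0, D=4, E=5, F=3, I=8, J=9, K=1, L=2, V=6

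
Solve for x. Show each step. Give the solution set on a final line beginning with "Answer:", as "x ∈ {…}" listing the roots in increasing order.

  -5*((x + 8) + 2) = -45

Step 1. [-5*((x + 8) + 2) = -45] -5 out front; divide by -5 ⇒ div: (x + 8) + 2 = 9.
Step 2. [(x + 8) + 2 = 9] +2 is outermost — subtract 2 both sides ⇒ sub: x + 8 = 7.
Step 3. [x + 8 = 7] subtract 8: x sits inside (… + 8). So sub: x = -1.

Answer: x ∈ {-1}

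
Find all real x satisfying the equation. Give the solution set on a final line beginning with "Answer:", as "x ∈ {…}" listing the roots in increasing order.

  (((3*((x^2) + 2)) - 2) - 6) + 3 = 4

Step 1. [(((3*((x^2) + 2)) - 2) - 6) + 3 = 4] peel the +3: subtract 3 from each side ⇒ sub: ((3*((x^2) + 2)) - 2) - 6 = 1.
Step 2. [((3*((x^2) + 2)) - 2) - 6 = 1] the outer -6 inverts by adding 6, so sub: (3*((x^2) + 2)) - 2 = 7.
Step 3. [(3*((x^2) + 2)) - 2 = 7] add 2: x sits inside (… - 2). So sub: 3*((x^2) + 2) = 9.
Step 4. [3*((x^2) + 2) = 9] 3·(inner) — divide through by 3. So div: (x^2) + 2 = 3.
Step 5. [(x^2) + 2 = 3] peel the +2: subtract 2 from each side, so sub: x^2 = 1.
Step 6. [x^2 = 1] √ both sides: 1 ≥ 0 gives two branches. So sqrt: x = 1 or -1.

Answer: x ∈ {-1, 1}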